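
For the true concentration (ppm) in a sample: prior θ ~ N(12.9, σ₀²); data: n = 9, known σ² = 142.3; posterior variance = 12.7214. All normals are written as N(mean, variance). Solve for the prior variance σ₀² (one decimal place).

σ₀² = 65.1

For the Normal–Normal model with known σ², precisions add: τ_n = τ₀ + n/σ².
So 1/σ₀² = 1/12.7214 − 9/142.3 = 0.078608 − 0.063247 = 0.015361.
Hence σ₀² = 1/0.015361 ≈ 65.1.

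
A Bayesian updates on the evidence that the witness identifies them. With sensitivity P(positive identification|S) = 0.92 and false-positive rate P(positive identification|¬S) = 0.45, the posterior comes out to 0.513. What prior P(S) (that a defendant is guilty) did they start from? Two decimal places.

Bayes' rule in odds form gives O(S|E) = O(S)·[P(E|S)/P(E|¬S)], hence O(S) = O(S|E)/LR.
Posterior odds = 0.513/(1−0.513) = 1.0534. LR = 0.92/0.45 = 2.0444.
Prior odds = 1.0534/2.0444 = 0.5153, so P(S) = 0.5153/(1+0.5153) ≈ 0.34.

P(S) = 0.34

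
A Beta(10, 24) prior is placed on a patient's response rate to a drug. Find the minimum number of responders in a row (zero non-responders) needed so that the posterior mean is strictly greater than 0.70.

After k responders and 0 non-responders the posterior is Beta(10+k, 24), with mean (10+k)/(10+24+k).
Set (10+k)/(34+k) > 0.70 and solve: k > (0.70·34 − 10)/(1 − 0.70) = 46.000.
The smallest integer exceeding 46.000 is 47, and checking k=47: (57)/(81) = 0.7037 > 0.70.

k = 47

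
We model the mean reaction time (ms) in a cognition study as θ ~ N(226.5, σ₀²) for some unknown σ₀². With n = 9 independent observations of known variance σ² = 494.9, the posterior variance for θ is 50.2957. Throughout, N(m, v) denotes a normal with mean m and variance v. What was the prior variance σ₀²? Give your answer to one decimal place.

σ₀² = 589.3

Posterior precision equals prior precision plus data precision: 1/σ_n² = 1/σ₀² + n/σ².
So 1/σ₀² = 1/50.2957 − 9/494.9 = 0.019882 − 0.018185 = 0.001697.
Hence σ₀² = 1/0.001697 ≈ 589.3.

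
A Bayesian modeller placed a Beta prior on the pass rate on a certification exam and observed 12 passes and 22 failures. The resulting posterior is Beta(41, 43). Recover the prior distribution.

A Beta(a, b) prior with s successes and f failures in binomial data gives a Beta(a+s, b+f) posterior.
So a = 41 − 12 = 29 and b = 43 − 22 = 21.

Beta(29, 21)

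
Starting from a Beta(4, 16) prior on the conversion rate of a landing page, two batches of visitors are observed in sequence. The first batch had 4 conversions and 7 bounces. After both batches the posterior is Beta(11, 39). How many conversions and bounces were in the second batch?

Because Beta–binomial updating is additive in the counts, the combined data contributed (α_post−α_prior, β_post−β_prior) successes and failures.
Total across both batches: 11−4=7 conversions, 39−16=23 bounces.
Subtract the first batch: 7−4=3 conversions and 23−7=16 bounces.

3 conversions and 16 bounces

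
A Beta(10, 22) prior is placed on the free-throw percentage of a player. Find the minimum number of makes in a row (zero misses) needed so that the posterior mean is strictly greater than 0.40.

After k makes and 0 misses the posterior is Beta(10+k, 22), with mean (10+k)/(10+22+k).
Set (10+k)/(32+k) > 0.40 and solve: k > (0.40·32 − 10)/(1 − 0.40) = 4.667.
The smallest integer exceeding 4.667 is 5.

k = 5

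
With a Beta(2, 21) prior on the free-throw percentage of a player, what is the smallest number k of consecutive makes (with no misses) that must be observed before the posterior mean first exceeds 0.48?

k = 18

After k makes and 0 misses the posterior is Beta(2+k, 21), with mean (2+k)/(2+21+k).
Set (2+k)/(23+k) > 0.48 and solve: k > (0.48·23 − 2)/(1 − 0.48) = 17.385.
The smallest integer exceeding 17.385 is 18, and checking k=18: (20)/(41) = 0.4878 > 0.48.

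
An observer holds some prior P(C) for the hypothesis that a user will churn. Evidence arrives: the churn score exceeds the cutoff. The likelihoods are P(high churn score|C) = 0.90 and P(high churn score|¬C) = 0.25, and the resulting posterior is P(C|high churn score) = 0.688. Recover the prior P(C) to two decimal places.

Bayes' rule in odds form gives O(C|E) = O(C)·[P(E|C)/P(E|¬C)], hence O(C) = O(C|E)/LR.
Posterior odds = 0.688/(1−0.688) = 2.2051. LR = 0.90/0.25 = 3.6000.
Prior odds = 2.2051/3.6000 = 0.6125, so P(C) = 0.6125/(1+0.6125) ≈ 0.38.

P(C) = 0.38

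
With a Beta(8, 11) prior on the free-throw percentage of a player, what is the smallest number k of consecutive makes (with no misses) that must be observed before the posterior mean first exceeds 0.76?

After k makes and 0 misses the posterior is Beta(8+k, 11), with mean (8+k)/(8+11+k).
Set (8+k)/(19+k) > 0.76 and solve: k > (0.76·19 − 8)/(1 − 0.76) = 26.833.
The smallest integer exceeding 26.833 is 27, and checking k=27: (35)/(46) = 0.7609 > 0.76.

k = 27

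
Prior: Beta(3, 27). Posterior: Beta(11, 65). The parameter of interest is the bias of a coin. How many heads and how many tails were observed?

Beta is conjugate to the binomial likelihood: posterior = Beta(a+s, b+f).
So s = 11 − 3 = 8 and f = 65 − 27 = 38.

8 heads and 38 tails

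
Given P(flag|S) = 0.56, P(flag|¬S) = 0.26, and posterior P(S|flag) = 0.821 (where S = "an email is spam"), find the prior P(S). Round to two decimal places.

In odds form, posterior odds = prior odds × likelihood ratio, so prior odds = posterior odds ÷ LR.
Posterior odds = 0.821/(1−0.821) = 4.5866. LR = 0.56/0.26 = 2.1538.
Prior odds = 4.5866/2.1538 = 2.1295, so P(S) = 2.1295/(1+2.1295) ≈ 0.68.

P(S) = 0.68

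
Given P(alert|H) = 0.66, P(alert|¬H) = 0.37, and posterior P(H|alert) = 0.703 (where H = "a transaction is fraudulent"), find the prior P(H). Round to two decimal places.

In odds form, posterior odds = prior odds × likelihood ratio, so prior odds = posterior odds ÷ LR.
Posterior odds = 0.703/(1−0.703) = 2.3670. LR = 0.66/0.37 = 1.7838.
Prior odds = 2.3670/1.7838 = 1.3269, so P(H) = 1.3269/(1+1.3269) ≈ 0.57.

P(H) = 0.57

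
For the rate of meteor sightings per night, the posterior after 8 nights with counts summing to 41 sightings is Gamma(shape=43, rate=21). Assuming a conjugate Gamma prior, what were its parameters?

Gamma(shape=2, rate=13)

A Gamma(α, β) prior (rate parametrization) on a Poisson rate with n observations summing to S gives posterior Gamma(α+S, β+n).
So α = 43 − 41 = 2 and β = 21 − 8 = 13.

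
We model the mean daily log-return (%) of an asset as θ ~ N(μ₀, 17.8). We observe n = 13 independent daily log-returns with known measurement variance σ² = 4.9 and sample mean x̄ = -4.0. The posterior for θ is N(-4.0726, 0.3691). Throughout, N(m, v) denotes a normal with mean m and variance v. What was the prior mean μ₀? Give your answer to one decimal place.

With known observation variance, the Normal–Normal posterior has precision τ_n = τ₀ + n/σ² and mean μ_n = (τ₀μ₀ + (n/σ²)x̄)/τ_n.
Here τ₀ = 1/17.8 = 0.056180 and τ_data = 13/4.9 = 2.653061, so τ_n = 2.709241.
Rearranging for μ₀: μ₀ = (μ_n·τ_n − τ_data·x̄)/τ₀ = (-4.0726·2.709241 − 2.653061·-4.0) / 0.056180 = -0.421411/0.056180 ≈ -7.5.

μ₀ = -7.5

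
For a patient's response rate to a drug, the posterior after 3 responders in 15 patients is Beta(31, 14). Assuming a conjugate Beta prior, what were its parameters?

Beta(28, 2)

Beta is conjugate to the binomial likelihood: posterior = Beta(α+s, β+f).
So α = 31 − 3 = 28 and β = 14 − 12 = 2.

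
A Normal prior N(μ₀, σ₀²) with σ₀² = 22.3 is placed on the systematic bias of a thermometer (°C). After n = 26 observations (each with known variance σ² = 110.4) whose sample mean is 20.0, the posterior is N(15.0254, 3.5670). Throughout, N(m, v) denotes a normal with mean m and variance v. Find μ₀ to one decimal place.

With known observation variance, the Normal–Normal posterior has precision τ_n = τ₀ + n/σ² and mean μ_n = (τ₀μ₀ + (n/σ²)x̄)/τ_n.
Here τ₀ = 1/22.3 = 0.044843 and τ_data = 26/110.4 = 0.235507, so τ_n = 0.280350.
Rearranging for μ₀: μ₀ = (μ_n·τ_n − τ_data·x̄)/τ₀ = (15.0254·0.280350 − 0.235507·20.0) / 0.044843 = -0.497769/0.044843 ≈ -11.1.

μ₀ = -11.1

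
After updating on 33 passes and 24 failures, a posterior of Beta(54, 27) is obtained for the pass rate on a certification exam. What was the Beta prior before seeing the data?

Under Beta–binomial conjugacy the posterior parameters are (a+s, b+f).
So a = 54 − 33 = 21 and b = 27 − 24 = 3.

Beta(21, 3)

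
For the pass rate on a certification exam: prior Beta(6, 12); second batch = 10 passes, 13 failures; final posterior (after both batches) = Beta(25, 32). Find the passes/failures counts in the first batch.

Sequential conjugate updates are equivalent to a single update on the pooled data, so total successes = posterior α − prior α and total failures = posterior β − prior β.
Total across both batches: 25−6=19 passes, 32−12=20 failures.
Subtract the second batch: 19−10=9 passes and 20−13=7 failures.

9 passes and 7 failures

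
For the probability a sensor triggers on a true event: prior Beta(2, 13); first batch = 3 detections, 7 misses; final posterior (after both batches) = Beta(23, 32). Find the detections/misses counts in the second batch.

18 detections and 12 misses

Because Beta–binomial updating is additive in the counts, the combined data contributed (α_post−α_prior, β_post−β_prior) successes and failures.
Total across both batches: 23−2=21 detections, 32−13=19 misses.
Subtract the first batch: 21−3=18 detections and 19−7=12 misses.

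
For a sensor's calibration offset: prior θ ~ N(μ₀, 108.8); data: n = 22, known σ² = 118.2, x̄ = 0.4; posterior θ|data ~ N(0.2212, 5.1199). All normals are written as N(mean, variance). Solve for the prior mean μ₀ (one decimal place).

μ₀ = -3.4

With known observation variance, the Normal–Normal posterior has precision τ_n = τ₀ + n/σ² and mean μ_n = (τ₀μ₀ + (n/σ²)x̄)/τ_n.
Here τ₀ = 1/108.8 = 0.009191 and τ_data = 22/118.2 = 0.186125, so τ_n = 0.195316.
Rearranging for μ₀: μ₀ = (μ_n·τ_n − τ_data·x̄)/τ₀ = (0.2212·0.195316 − 0.186125·0.4) / 0.009191 = -0.031246/0.009191 ≈ -3.4.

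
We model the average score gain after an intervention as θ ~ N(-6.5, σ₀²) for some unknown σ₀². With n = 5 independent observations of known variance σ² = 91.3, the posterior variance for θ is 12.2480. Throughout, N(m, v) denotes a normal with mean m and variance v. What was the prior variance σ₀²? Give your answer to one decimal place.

σ₀² = 37.2

Posterior precision equals prior precision plus data precision: 1/σ_n² = 1/σ₀² + n/σ².
So 1/σ₀² = 1/12.2480 − 5/91.3 = 0.081646 − 0.054765 = 0.026881.
Hence σ₀² = 1/0.026881 ≈ 37.2.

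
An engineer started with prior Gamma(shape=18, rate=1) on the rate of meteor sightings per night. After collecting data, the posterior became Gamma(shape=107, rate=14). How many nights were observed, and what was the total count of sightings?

A Gamma(α, β) prior (rate parametrization) on a Poisson rate with n observations summing to S gives posterior Gamma(α+S, β+n).
Matching: Σxᵢ = 107 − 18 = 89 and n = 14 − 1 = 13.

n = 13 nights with total 89 sightings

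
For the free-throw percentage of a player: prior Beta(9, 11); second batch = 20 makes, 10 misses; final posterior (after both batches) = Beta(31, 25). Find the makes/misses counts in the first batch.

Because Beta–binomial updating is additive in the counts, the combined data contributed (α_post−α_prior, β_post−β_prior) successes and failures.
Total across both batches: 31−9=22 makes, 25−11=14 misses.
Subtract the second batch: 22−20=2 makes and 14−10=4 misses.

2 makes and 4 misses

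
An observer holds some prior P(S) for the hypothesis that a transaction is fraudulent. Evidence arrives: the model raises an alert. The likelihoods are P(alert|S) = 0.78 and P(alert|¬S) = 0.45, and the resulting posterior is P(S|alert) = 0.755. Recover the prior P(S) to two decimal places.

In odds form, posterior odds = prior odds × likelihood ratio, so prior odds = posterior odds ÷ LR.
Posterior odds = 0.755/(1−0.755) = 3.0816. LR = 0.78/0.45 = 1.7333.
Prior odds = 3.0816/1.7333 = 1.7779, so P(S) = 1.7779/(1+1.7779) ≈ 0.64.

P(S) = 0.64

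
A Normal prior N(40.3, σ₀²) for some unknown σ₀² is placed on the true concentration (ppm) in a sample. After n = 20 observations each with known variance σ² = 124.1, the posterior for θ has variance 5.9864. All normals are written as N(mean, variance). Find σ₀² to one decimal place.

σ₀² = 169.9

Posterior precision equals prior precision plus data precision: 1/σ_n² = 1/σ₀² + n/σ².
So 1/σ₀² = 1/5.9864 − 20/124.1 = 0.167045 − 0.161160 = 0.005885.
Hence σ₀² = 1/0.005885 ≈ 169.9.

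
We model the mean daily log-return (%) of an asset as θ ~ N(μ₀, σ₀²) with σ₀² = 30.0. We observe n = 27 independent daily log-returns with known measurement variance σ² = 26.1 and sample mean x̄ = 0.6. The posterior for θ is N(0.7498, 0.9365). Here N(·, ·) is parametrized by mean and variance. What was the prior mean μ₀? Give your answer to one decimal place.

μ₀ = 5.4

With known observation variance, the Normal–Normal posterior has precision τ_n = τ₀ + n/σ² and mean μ_n = (τ₀μ₀ + (n/σ²)x̄)/τ_n.
Here τ₀ = 1/30.0 = 0.033333 and τ_data = 27/26.1 = 1.034483, so τ_n = 1.067816.
Rearranging for μ₀: μ₀ = (μ_n·τ_n − τ_data·x̄)/τ₀ = (0.7498·1.067816 − 1.034483·0.6) / 0.033333 = 0.179959/0.033333 ≈ 5.4.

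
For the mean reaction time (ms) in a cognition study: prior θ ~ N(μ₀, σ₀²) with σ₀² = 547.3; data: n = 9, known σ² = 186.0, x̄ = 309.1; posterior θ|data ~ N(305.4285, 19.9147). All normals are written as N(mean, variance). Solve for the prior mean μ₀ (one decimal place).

With known observation variance, the Normal–Normal posterior has precision τ_n = τ₀ + n/σ² and mean μ_n = (τ₀μ₀ + (n/σ²)x̄)/τ_n.
Here τ₀ = 1/547.3 = 0.001827 and τ_data = 9/186.0 = 0.048387, so τ_n = 0.050214.
Rearranging for μ₀: μ₀ = (μ_n·τ_n − τ_data·x̄)/τ₀ = (305.4285·0.050214 − 0.048387·309.1) / 0.001827 = 0.380365/0.001827 ≈ 208.2.

μ₀ = 208.2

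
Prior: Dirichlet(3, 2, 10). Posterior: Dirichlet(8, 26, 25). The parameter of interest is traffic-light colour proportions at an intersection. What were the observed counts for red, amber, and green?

For a Dirichlet(α) prior with multinomial counts c, the posterior is Dirichlet(α + c) componentwise.
Counts are posterior − prior componentwise: 8−3=5, 26−2=24, 25−10=15.

counts (5, 24, 15)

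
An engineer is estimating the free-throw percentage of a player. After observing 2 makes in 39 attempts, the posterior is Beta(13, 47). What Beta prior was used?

Beta is conjugate to the binomial likelihood: posterior = Beta(α+s, β+f).
Subtract the data counts: 13−2=11, 47−37=10.

Beta(11, 10)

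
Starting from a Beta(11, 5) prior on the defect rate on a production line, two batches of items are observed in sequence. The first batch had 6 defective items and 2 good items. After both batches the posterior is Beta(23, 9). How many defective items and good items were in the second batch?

6 defective items and 2 good items

Sequential conjugate updates are equivalent to a single update on the pooled data, so total successes = posterior α − prior α and total failures = posterior β − prior β.
Total across both batches: 23−11=12 defective items, 9−5=4 good items.
Subtract the first batch: 12−6=6 defective items and 4−2=2 good items.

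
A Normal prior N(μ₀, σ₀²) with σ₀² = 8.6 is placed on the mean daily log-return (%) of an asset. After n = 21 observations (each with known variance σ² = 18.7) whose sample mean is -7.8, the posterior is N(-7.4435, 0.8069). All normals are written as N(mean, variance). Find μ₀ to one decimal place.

The posterior mean is a precision-weighted average: μ_n = (τ₀μ₀ + τ_data·x̄)/(τ₀+τ_data), with τ₀=1/σ₀² and τ_data=n/σ².
Here τ₀ = 1/8.6 = 0.116279 and τ_data = 21/18.7 = 1.122995, so τ_n = 1.239274.
Rearranging for μ₀: μ₀ = (μ_n·τ_n − τ_data·x̄)/τ₀ = (-7.4435·1.239274 − 1.122995·-7.8) / 0.116279 = -0.465175/0.116279 ≈ -4.0.

μ₀ = -4.0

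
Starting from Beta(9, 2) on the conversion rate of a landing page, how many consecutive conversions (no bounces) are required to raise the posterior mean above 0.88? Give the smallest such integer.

After k conversions and 0 bounces the posterior is Beta(9+k, 2), with mean (9+k)/(9+2+k).
Set (9+k)/(11+k) > 0.88 and solve: k > (0.88·11 − 9)/(1 − 0.88) = 5.667.
The smallest integer exceeding 5.667 is 6.

k = 6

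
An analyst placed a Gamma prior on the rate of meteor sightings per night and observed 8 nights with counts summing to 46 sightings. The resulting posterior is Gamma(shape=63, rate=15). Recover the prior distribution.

Gamma(shape=17, rate=7)

Gamma–Poisson conjugacy: posterior shape = α + Σxᵢ, posterior rate = β + n.
So α = 63 − 46 = 17 and β = 15 − 8 = 7.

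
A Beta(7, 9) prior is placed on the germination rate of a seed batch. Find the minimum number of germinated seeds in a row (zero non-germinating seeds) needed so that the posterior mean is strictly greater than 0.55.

k = 5

After k germinated seeds and 0 non-germinating seeds the posterior is Beta(7+k, 9), with mean (7+k)/(7+9+k).
Set (7+k)/(16+k) > 0.55 and solve: k > (0.55·16 − 7)/(1 − 0.55) = 4.000.
The smallest integer exceeding 4.000 is 5, and checking k=5: (12)/(21) = 0.5714 > 0.55.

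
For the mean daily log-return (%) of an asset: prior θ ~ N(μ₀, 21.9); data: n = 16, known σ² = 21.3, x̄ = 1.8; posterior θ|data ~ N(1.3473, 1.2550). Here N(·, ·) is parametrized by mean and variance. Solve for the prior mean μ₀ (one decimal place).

μ₀ = -6.1

With known observation variance, the Normal–Normal posterior has precision τ_n = τ₀ + n/σ² and mean μ_n = (τ₀μ₀ + (n/σ²)x̄)/τ_n.
Here τ₀ = 1/21.9 = 0.045662 and τ_data = 16/21.3 = 0.751174, so τ_n = 0.796836.
Rearranging for μ₀: μ₀ = (μ_n·τ_n − τ_data·x̄)/τ₀ = (1.3473·0.796836 − 0.751174·1.8) / 0.045662 = -0.278536/0.045662 ≈ -6.1.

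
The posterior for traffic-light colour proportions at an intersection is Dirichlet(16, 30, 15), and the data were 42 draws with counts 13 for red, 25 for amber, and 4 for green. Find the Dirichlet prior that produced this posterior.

Dirichlet(3, 5, 11)

For a Dirichlet(α) prior with multinomial counts c, the posterior is Dirichlet(α + c) componentwise.
Subtract each count from the matching posterior parameter: 16−13=3, 30−25=5, 15−4=11.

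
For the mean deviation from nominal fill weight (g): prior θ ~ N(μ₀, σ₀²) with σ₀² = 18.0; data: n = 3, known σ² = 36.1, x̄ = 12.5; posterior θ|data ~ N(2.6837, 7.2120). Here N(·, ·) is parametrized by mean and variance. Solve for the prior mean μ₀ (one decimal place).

The posterior mean is a precision-weighted average: μ_n = (τ₀μ₀ + τ_data·x̄)/(τ₀+τ_data), with τ₀=1/σ₀² and τ_data=n/σ².
Here τ₀ = 1/18.0 = 0.055556 and τ_data = 3/36.1 = 0.083102, so τ_n = 0.138658.
Rearranging for μ₀: μ₀ = (μ_n·τ_n − τ_data·x̄)/τ₀ = (2.6837·0.138658 − 0.083102·12.5) / 0.055556 = -0.666659/0.055556 ≈ -12.0.

μ₀ = -12.0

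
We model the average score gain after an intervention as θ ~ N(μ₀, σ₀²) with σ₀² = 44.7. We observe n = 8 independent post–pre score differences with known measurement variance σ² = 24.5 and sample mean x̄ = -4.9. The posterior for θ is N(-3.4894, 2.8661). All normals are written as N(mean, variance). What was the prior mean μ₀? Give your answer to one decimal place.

μ₀ = 17.1

The posterior mean is a precision-weighted average: μ_n = (τ₀μ₀ + τ_data·x̄)/(τ₀+τ_data), with τ₀=1/σ₀² and τ_data=n/σ².
Here τ₀ = 1/44.7 = 0.022371 and τ_data = 8/24.5 = 0.326531, so τ_n = 0.348902.
Rearranging for μ₀: μ₀ = (μ_n·τ_n − τ_data·x̄)/τ₀ = (-3.4894·0.348902 − 0.326531·-4.9) / 0.022371 = 0.382543/0.022371 ≈ 17.1.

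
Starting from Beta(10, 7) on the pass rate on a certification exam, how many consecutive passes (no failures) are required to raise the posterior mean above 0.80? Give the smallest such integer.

k = 19

After k passes and 0 failures the posterior is Beta(10+k, 7), with mean (10+k)/(10+7+k).
Set (10+k)/(17+k) > 0.80 and solve: k > (0.80·17 − 10)/(1 − 0.80) = 18.000.
The smallest integer exceeding 18.000 is 19, and checking k=19: (29)/(36) = 0.8056 > 0.80.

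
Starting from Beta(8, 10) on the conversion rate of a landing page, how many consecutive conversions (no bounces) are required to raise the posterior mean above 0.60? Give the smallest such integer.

After k conversions and 0 bounces the posterior is Beta(8+k, 10), with mean (8+k)/(8+10+k).
Set (8+k)/(18+k) > 0.60 and solve: k > (0.60·18 − 8)/(1 − 0.60) = 7.000.
The smallest integer exceeding 7.000 is 8.

k = 8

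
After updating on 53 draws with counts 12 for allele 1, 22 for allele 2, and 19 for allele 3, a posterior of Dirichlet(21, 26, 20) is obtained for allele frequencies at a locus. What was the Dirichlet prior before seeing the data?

Dirichlet(9, 4, 1)

For a Dirichlet(α) prior with multinomial counts c, the posterior is Dirichlet(α + c) componentwise.
Subtract each count from the matching posterior parameter: 21−12=9, 26−22=4, 20−19=1.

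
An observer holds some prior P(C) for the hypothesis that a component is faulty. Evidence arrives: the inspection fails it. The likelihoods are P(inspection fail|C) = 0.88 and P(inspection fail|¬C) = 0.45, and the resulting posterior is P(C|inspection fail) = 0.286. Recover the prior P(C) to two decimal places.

In odds form, posterior odds = prior odds × likelihood ratio, so prior odds = posterior odds ÷ LR.
Posterior odds = 0.286/(1−0.286) = 0.4006. LR = 0.88/0.45 = 1.9556.
Prior odds = 0.4006/1.9556 = 0.2048, so P(C) = 0.2048/(1+0.2048) ≈ 0.17.

P(C) = 0.17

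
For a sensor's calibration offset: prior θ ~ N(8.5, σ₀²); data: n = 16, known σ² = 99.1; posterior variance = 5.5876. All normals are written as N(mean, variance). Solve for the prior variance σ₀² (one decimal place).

σ₀² = 57.1

For the Normal–Normal model with known σ², precisions add: τ_n = τ₀ + n/σ².
So 1/σ₀² = 1/5.5876 − 16/99.1 = 0.178968 − 0.161453 = 0.017515.
Hence σ₀² = 1/0.017515 ≈ 57.1.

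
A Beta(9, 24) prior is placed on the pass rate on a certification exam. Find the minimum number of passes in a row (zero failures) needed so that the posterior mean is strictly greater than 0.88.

k = 168

After k passes and 0 failures the posterior is Beta(9+k, 24), with mean (9+k)/(9+24+k).
Set (9+k)/(33+k) > 0.88 and solve: k > (0.88·33 − 9)/(1 − 0.88) = 167.000.
The smallest integer exceeding 167.000 is 168, and checking k=168: (177)/(201) = 0.8806 > 0.88.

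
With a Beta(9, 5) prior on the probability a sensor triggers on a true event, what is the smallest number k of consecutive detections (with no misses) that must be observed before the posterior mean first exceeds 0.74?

After k detections and 0 misses the posterior is Beta(9+k, 5), with mean (9+k)/(9+5+k).
Set (9+k)/(14+k) > 0.74 and solve: k > (0.74·14 − 9)/(1 − 0.74) = 5.231.
The smallest integer exceeding 5.231 is 6.

k = 6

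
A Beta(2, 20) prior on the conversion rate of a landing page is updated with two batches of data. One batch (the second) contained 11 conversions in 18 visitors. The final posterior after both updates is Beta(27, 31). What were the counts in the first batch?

Because Beta–binomial updating is additive in the counts, the combined data contributed (α_post−α_prior, β_post−β_prior) successes and failures.
Total across both batches: 27−2=25 conversions, 31−20=11 bounces.
Subtract the second batch: 25−11=14 conversions and 11−7=4 bounces.

14 conversions and 4 bounces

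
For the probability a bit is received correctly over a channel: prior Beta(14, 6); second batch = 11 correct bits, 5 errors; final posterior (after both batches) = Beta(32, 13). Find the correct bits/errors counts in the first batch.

7 correct bits and 2 errors

Sequential conjugate updates are equivalent to a single update on the pooled data, so total successes = posterior α − prior α and total failures = posterior β − prior β.
Total across both batches: 32−14=18 correct bits, 13−6=7 errors.
Subtract the second batch: 18−11=7 correct bits and 7−5=2 errors.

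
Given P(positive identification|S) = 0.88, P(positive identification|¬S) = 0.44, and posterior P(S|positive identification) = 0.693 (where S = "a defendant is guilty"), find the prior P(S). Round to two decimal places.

P(S) = 0.53

Bayes' rule in odds form gives O(S|E) = O(S)·[P(E|S)/P(E|¬S)], hence O(S) = O(S|E)/LR.
Posterior odds = 0.693/(1−0.693) = 2.2573. LR = 0.88/0.44 = 2.0000.
Prior odds = 2.2573/2.0000 = 1.1286, so P(S) = 1.1286/(1+1.1286) ≈ 0.53.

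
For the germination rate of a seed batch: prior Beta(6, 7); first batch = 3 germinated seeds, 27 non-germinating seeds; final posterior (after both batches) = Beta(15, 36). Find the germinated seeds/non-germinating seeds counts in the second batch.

Sequential conjugate updates are equivalent to a single update on the pooled data, so total successes = posterior α − prior α and total failures = posterior β − prior β.
Total across both batches: 15−6=9 germinated seeds, 36−7=29 non-germinating seeds.
Subtract the first batch: 9−3=6 germinated seeds and 29−27=2 non-germinating seeds.

6 germinated seeds and 2 non-germinating seeds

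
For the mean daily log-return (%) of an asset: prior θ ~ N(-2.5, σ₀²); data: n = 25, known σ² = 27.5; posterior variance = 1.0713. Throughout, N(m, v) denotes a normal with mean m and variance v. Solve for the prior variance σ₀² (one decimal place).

σ₀² = 41.1

Posterior precision equals prior precision plus data precision: 1/σ_n² = 1/σ₀² + n/σ².
So 1/σ₀² = 1/1.0713 − 25/27.5 = 0.933445 − 0.909091 = 0.024354.
Hence σ₀² = 1/0.024354 ≈ 41.1.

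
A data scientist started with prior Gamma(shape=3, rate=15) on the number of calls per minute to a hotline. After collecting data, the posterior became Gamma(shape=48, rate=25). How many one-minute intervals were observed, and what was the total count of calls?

A Gamma(α, β) prior (rate parametrization) on a Poisson rate with n observations summing to S gives posterior Gamma(α+S, β+n).
Matching: Σxᵢ = 48 − 3 = 45 and n = 25 − 15 = 10.

n = 10 one-minute intervals with total 45 calls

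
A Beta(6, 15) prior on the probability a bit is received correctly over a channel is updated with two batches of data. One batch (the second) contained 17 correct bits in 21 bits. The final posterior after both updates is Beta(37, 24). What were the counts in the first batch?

14 correct bits and 5 errors

Because Beta–binomial updating is additive in the counts, the combined data contributed (α_post−α_prior, β_post−β_prior) successes and failures.
Total across both batches: 37−6=31 correct bits, 24−15=9 errors.
Subtract the second batch: 31−17=14 correct bits and 9−4=5 errors.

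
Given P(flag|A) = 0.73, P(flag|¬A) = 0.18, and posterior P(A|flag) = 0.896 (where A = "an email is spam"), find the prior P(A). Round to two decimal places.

In odds form, posterior odds = prior odds × likelihood ratio, so prior odds = posterior odds ÷ LR.
Posterior odds = 0.896/(1−0.896) = 8.6154. LR = 0.73/0.18 = 4.0556.
Prior odds = 8.6154/4.0556 = 2.1243, so P(A) = 2.1243/(1+2.1243) ≈ 0.68.

P(A) = 0.68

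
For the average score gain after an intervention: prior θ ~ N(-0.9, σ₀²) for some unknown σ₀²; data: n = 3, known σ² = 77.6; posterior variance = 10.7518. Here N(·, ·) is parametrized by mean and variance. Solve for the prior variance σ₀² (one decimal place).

σ₀² = 18.4

For the Normal–Normal model with known σ², precisions add: τ_n = τ₀ + n/σ².
So 1/σ₀² = 1/10.7518 − 3/77.6 = 0.093008 − 0.038660 = 0.054348.
Hence σ₀² = 1/0.054348 ≈ 18.4.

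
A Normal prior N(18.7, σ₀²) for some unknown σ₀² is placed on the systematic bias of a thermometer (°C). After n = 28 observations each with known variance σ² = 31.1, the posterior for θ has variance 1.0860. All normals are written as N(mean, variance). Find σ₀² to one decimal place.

For the Normal–Normal model with known σ², precisions add: τ_n = τ₀ + n/σ².
So 1/σ₀² = 1/1.0860 − 28/31.1 = 0.920810 − 0.900322 = 0.020488.
Hence σ₀² = 1/0.020488 ≈ 48.8.

σ₀² = 48.8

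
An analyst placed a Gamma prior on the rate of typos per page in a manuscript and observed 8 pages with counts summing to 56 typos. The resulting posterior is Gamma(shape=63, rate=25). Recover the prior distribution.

Gamma(shape=7, rate=17)

A Gamma(α, β) prior (rate parametrization) on a Poisson rate with n observations summing to S gives posterior Gamma(α+S, β+n).
So α = 63 − 56 = 7 and β = 25 − 8 = 17.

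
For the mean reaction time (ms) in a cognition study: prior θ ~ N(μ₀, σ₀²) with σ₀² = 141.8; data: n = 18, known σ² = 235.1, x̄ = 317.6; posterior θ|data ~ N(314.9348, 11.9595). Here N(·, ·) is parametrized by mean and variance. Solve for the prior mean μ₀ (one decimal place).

With known observation variance, the Normal–Normal posterior has precision τ_n = τ₀ + n/σ² and mean μ_n = (τ₀μ₀ + (n/σ²)x̄)/τ_n.
Here τ₀ = 1/141.8 = 0.007052 and τ_data = 18/235.1 = 0.076563, so τ_n = 0.083615.
Rearranging for μ₀: μ₀ = (μ_n·τ_n − τ_data·x̄)/τ₀ = (314.9348·0.083615 − 0.076563·317.6) / 0.007052 = 2.016865/0.007052 ≈ 286.0.

μ₀ = 286.0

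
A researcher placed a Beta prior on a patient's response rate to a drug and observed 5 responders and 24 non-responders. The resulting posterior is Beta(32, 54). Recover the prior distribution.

Beta is conjugate to the binomial likelihood: posterior = Beta(α+s, β+f).
Subtract the data counts: 32−5=27, 54−24=30.

Beta(27, 30)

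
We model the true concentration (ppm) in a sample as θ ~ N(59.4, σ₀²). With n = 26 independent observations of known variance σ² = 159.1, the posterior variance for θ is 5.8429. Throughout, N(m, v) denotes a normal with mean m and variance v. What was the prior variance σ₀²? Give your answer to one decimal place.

σ₀² = 129.4

For the Normal–Normal model with known σ², precisions add: τ_n = τ₀ + n/σ².
So 1/σ₀² = 1/5.8429 − 26/159.1 = 0.171148 − 0.163419 = 0.007729.
Hence σ₀² = 1/0.007729 ≈ 129.4.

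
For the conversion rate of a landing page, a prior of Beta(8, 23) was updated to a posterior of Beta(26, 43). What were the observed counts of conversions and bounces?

18 conversions and 20 bounces

A Beta(α, β) prior with s successes and f failures in binomial data gives a Beta(α+s, β+f) posterior.
So s = 26 − 8 = 18 and f = 43 − 23 = 20.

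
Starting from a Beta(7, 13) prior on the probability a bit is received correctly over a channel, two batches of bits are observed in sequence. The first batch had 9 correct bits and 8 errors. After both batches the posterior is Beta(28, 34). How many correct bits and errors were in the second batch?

Sequential conjugate updates are equivalent to a single update on the pooled data, so total successes = posterior α − prior α and total failures = posterior β − prior β.
Total across both batches: 28−7=21 correct bits, 34−13=21 errors.
Subtract the first batch: 21−9=12 correct bits and 21−8=13 errors.

12 correct bits and 13 errors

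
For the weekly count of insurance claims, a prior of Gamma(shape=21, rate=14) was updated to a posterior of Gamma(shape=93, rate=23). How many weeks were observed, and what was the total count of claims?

Gamma–Poisson conjugacy: posterior shape = α + Σxᵢ, posterior rate = β + n.
Matching: Σxᵢ = 93 − 21 = 72 and n = 23 − 14 = 9.

n = 9 weeks with total 72 claims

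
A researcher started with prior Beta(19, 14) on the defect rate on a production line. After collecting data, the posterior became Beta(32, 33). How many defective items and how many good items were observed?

13 defective items and 19 good items

A Beta(α, β) prior with s successes and f failures in binomial data gives a Beta(α+s, β+f) posterior.
So s = 32 − 19 = 13 and f = 33 − 14 = 19.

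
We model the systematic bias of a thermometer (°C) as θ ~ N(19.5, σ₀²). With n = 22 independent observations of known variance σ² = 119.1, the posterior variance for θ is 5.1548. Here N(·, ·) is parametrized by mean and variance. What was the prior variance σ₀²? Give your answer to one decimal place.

σ₀² = 107.8

Posterior precision equals prior precision plus data precision: 1/σ_n² = 1/σ₀² + n/σ².
So 1/σ₀² = 1/5.1548 − 22/119.1 = 0.193994 − 0.184719 = 0.009275.
Hence σ₀² = 1/0.009275 ≈ 107.8.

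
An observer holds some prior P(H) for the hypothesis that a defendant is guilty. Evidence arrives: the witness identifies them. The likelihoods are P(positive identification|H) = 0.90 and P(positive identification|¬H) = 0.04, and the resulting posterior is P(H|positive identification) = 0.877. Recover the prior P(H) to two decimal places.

P(H) = 0.24

Bayes' rule in odds form gives O(H|E) = O(H)·[P(E|H)/P(E|¬H)], hence O(H) = O(H|E)/LR.
Posterior odds = 0.877/(1−0.877) = 7.1301. LR = 0.90/0.04 = 22.5000.
Prior odds = 7.1301/22.5000 = 0.3169, so P(H) = 0.3169/(1+0.3169) ≈ 0.24.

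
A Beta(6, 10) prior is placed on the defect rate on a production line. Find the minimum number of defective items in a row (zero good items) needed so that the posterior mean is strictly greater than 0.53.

After k defective items and 0 good items the posterior is Beta(6+k, 10), with mean (6+k)/(6+10+k).
Set (6+k)/(16+k) > 0.53 and solve: k > (0.53·16 − 6)/(1 − 0.53) = 5.277.
The smallest integer exceeding 5.277 is 6.

k = 6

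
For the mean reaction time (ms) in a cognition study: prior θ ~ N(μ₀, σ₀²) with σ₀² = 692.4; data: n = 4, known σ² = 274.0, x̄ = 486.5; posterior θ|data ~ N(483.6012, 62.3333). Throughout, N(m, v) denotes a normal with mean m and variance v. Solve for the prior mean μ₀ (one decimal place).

μ₀ = 454.3

With known observation variance, the Normal–Normal posterior has precision τ_n = τ₀ + n/σ² and mean μ_n = (τ₀μ₀ + (n/σ²)x̄)/τ_n.
Here τ₀ = 1/692.4 = 0.001444 and τ_data = 4/274.0 = 0.014599, so τ_n = 0.016043.
Rearranging for μ₀: μ₀ = (μ_n·τ_n − τ_data·x̄)/τ₀ = (483.6012·0.016043 − 0.014599·486.5) / 0.001444 = 0.656001/0.001444 ≈ 454.3.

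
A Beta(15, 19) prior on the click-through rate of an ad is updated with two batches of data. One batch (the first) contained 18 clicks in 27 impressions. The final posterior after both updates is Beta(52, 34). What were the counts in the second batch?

Because Beta–binomial updating is additive in the counts, the combined data contributed (α_post−α_prior, β_post−β_prior) successes and failures.
Total across both batches: 52−15=37 clicks, 34−19=15 non-clicks.
Subtract the first batch: 37−18=19 clicks and 15−9=6 non-clicks.

19 clicks and 6 non-clicks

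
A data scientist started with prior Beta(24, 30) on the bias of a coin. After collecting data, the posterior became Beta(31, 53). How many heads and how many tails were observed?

Under Beta–binomial conjugacy the posterior parameters are (α+s, β+f).
Match parameters: s=31−24=7, f=53−30=23.

7 heads and 23 tails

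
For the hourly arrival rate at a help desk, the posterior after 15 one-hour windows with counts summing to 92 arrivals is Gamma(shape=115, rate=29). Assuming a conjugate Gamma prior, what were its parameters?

A Gamma(α, β) prior (rate parametrization) on a Poisson rate with n observations summing to S gives posterior Gamma(α+S, β+n).
So α = 115 − 92 = 23 and β = 29 − 15 = 14.

Gamma(shape=23, rate=14)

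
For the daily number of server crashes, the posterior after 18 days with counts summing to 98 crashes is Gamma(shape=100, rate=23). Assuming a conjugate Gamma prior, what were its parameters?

A Gamma(α, β) prior (rate parametrization) on a Poisson rate with n observations summing to S gives posterior Gamma(α+S, β+n).
So α = 100 − 98 = 2 and β = 23 − 18 = 5.

Gamma(shape=2, rate=5)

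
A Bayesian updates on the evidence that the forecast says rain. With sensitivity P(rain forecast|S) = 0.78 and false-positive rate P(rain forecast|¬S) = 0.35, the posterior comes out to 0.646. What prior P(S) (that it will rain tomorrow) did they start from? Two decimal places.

P(S) = 0.45

Bayes' rule in odds form gives O(S|E) = O(S)·[P(E|S)/P(E|¬S)], hence O(S) = O(S|E)/LR.
Posterior odds = 0.646/(1−0.646) = 1.8249. LR = 0.78/0.35 = 2.2286.
Prior odds = 1.8249/2.2286 = 0.8189, so P(S) = 0.8189/(1+0.8189) ≈ 0.45.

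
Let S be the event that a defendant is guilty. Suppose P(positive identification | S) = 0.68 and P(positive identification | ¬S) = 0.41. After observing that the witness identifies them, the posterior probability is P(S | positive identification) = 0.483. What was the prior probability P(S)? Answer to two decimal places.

Bayes' rule in odds form gives O(S|E) = O(S)·[P(E|S)/P(E|¬S)], hence O(S) = O(S|E)/LR.
Posterior odds = 0.483/(1−0.483) = 0.9342. LR = 0.68/0.41 = 1.6585.
Prior odds = 0.9342/1.6585 = 0.5633, so P(S) = 0.5633/(1+0.5633) ≈ 0.36.

P(S) = 0.36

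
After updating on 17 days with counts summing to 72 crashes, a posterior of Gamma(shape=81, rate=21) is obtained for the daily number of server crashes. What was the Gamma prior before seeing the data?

A Gamma(α, β) prior (rate parametrization) on a Poisson rate with n observations summing to S gives posterior Gamma(α+S, β+n).
So α = 81 − 72 = 9 and β = 21 − 17 = 4.

Gamma(shape=9, rate=4)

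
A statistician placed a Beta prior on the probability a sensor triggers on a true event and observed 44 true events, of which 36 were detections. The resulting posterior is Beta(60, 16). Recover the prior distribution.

Beta(24, 8)

Under Beta–binomial conjugacy the posterior parameters are (α+s, β+f).
So α = 60 − 36 = 24 and β = 16 − 8 = 8.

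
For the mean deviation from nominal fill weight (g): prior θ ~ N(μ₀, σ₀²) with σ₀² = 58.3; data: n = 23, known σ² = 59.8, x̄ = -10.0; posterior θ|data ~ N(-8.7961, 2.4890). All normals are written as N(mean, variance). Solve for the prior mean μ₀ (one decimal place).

With known observation variance, the Normal–Normal posterior has precision τ_n = τ₀ + n/σ² and mean μ_n = (τ₀μ₀ + (n/σ²)x̄)/τ_n.
Here τ₀ = 1/58.3 = 0.017153 and τ_data = 23/59.8 = 0.384615, so τ_n = 0.401768.
Rearranging for μ₀: μ₀ = (μ_n·τ_n − τ_data·x̄)/τ₀ = (-8.7961·0.401768 − 0.384615·-10.0) / 0.017153 = 0.312158/0.017153 ≈ 18.2.

μ₀ = 18.2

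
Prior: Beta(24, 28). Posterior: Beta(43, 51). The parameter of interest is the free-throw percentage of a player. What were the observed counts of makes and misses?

Under Beta–binomial conjugacy the posterior parameters are (α+s, β+f).
Match parameters: s=43−24=19, f=51−28=23.

19 makes and 23 misses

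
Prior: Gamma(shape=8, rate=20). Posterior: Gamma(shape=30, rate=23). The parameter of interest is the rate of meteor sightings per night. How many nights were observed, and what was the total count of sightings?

n = 3 nights with total 22 sightings

A Gamma(α, β) prior (rate parametrization) on a Poisson rate with n observations summing to S gives posterior Gamma(α+S, β+n).
Matching: Σxᵢ = 30 − 8 = 22 and n = 23 − 20 = 3.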